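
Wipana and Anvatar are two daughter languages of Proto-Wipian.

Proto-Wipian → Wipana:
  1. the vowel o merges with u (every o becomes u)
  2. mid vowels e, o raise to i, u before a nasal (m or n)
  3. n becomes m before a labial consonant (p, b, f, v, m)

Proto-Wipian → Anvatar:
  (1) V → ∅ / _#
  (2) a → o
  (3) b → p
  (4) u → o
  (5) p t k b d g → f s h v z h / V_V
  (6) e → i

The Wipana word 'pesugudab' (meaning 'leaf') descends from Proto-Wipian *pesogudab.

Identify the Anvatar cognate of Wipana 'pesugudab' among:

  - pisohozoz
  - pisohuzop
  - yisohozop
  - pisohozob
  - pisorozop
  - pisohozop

Anvatar: *pesogudab > pesogudob > pesogudop > pesogodop > pesohozop > pisohozop  (by vowel merger, unconditioned shift, vowel merger, intervocalic lenition, vowel merger)
Only 'pisohozop' matches the regular Anvatar development of *pesogudab.

pisohozop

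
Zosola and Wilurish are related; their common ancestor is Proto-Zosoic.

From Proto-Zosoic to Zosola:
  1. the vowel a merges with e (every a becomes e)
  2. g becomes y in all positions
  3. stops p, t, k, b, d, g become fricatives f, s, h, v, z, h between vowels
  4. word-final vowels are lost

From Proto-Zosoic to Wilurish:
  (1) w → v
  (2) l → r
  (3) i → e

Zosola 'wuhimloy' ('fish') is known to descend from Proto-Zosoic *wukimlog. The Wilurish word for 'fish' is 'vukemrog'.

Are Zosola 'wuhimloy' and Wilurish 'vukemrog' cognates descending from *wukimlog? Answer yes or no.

yes

Derive the expected Wilurish reflex of *wukimlog:
Wilurish: *wukimlog > vukimlog > vukimrog > vukemrog  (by unconditioned shift, unconditioned shift, vowel merger)
Wilurish 'vukemrog' matches the regular reflex exactly, so the pair is cognate.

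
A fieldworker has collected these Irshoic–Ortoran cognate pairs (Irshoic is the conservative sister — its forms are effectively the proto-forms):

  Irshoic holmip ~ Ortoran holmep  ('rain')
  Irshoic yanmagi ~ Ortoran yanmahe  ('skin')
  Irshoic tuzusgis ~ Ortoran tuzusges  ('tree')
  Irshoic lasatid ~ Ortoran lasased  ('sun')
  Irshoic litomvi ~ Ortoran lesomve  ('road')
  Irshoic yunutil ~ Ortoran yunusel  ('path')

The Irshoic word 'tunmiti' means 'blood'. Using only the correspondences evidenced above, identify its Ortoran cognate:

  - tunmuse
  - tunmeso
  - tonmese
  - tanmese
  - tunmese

tunmese

tuzusgis ~ tuzusges, lasatid ~ lasased — Irshoic i corresponds to Ortoran e after a consonant, before a consonant other than r, m, n, p, b, f, v.
lasatid ~ lasased, yunutil ~ yunusel — Irshoic t corresponds to Ortoran s between vowels (before a front vowel).
yanmagi ~ yanmahe, litomvi ~ lesomve — Irshoic i corresponds to Ortoran e word-finally.
Applying these to Irshoic 'tunmiti':
  tunmiti → tunmeti   (i→e after a consonant, before a consonant other than r, m, n, p, b, f, v)
  tunmeti → tunmesi   (t→s between vowels (before a front vowel))
  tunmesi → tunmese   (i→e word-finally)
So the Ortoran cognate is 'tunmese'.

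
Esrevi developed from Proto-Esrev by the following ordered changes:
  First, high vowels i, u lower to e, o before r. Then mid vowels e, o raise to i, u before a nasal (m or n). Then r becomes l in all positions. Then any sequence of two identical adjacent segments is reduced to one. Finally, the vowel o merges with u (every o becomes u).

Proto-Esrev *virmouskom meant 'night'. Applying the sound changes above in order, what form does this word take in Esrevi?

velmuuskum

Esrevi: start from *virmouskom.
  rule 1 (pre-rhotic lowering): virmouskom → vermouskom
  rule 2 (pre-nasal raising): vermouskom → vermouskum
  rule 3 (unconditioned shift): vermouskum → velmouskum
  rule 4: no change — velmouskum
  rule 5 (vowel merger): velmouskum → velmuuskum
  ⇒ Esrevi velmuuskum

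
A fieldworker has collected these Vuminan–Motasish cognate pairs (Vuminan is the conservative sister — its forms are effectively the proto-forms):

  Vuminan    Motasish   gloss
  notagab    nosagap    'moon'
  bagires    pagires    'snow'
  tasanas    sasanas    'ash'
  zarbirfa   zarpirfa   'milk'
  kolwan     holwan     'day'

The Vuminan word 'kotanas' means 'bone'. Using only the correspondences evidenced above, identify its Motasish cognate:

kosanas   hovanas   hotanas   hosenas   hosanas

hosanas

kolwan ~ holwan — Vuminan k corresponds to Motasish h word-initially before a back vowel.
notagab ~ nosagap — Vuminan t corresponds to Motasish s between vowels (before a back vowel).
Applying these to Vuminan 'kotanas':
  kotanas → hotanas   (k→h word-initially before a back vowel)
  hotanas → hosanas   (t→s between vowels (before a back vowel))
So the Motasish cognate is 'hosanas'.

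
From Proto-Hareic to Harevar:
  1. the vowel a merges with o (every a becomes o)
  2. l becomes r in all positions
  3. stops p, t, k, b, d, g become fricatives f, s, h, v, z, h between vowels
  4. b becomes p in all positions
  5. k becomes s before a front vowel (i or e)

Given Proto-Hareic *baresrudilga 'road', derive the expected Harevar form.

Harevar: *baresrudilga
  baresrudilga → boresrudilgo   [vowel merger]
  boresrudilgo → boresrudirgo   [unconditioned shift]
  boresrudirgo → boresruzirgo   [intervocalic lenition]
  boresruzirgo → poresruzirgo   [unconditioned shift]
  poresruzirgo (rule 5 does not apply)
  giving Harevar poresruzirgo.

poresruzirgo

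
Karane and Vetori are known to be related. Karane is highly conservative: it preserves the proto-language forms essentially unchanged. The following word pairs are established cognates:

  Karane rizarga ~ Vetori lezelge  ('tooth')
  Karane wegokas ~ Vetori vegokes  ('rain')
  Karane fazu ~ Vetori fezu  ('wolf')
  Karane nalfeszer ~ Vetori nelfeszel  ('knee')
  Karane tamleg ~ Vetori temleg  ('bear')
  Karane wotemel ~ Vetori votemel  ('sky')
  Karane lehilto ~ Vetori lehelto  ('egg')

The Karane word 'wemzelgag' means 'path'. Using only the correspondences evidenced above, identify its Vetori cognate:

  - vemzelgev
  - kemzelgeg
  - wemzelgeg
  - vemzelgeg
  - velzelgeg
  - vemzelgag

vemzelgeg

wegokas ~ vegokes — Karane w corresponds to Vetori v word-initially before a front vowel.
wegokas ~ vegokes, fazu ~ fezu — Karane a corresponds to Vetori e after a consonant, before a consonant other than r, m, n, p, b, f, v.
Applying these to Karane 'wemzelgag':
  wemzelgag → vemzelgag   (w→v word-initially before a front vowel)
  vemzelgag → vemzelgeg   (a→e after a consonant, before a consonant other than r, m, n, p, b, f, v)
So the Vetori cognate is 'vemzelgeg'.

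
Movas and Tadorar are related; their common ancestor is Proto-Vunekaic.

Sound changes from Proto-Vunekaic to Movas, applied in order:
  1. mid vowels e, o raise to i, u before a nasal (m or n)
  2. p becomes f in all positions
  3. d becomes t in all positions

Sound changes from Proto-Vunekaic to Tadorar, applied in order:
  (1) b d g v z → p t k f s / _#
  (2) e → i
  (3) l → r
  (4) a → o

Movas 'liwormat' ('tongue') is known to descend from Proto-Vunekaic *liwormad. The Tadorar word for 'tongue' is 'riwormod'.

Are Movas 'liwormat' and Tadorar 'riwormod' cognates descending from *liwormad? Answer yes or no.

Derive the expected Tadorar reflex of *liwormad:
Tadorar: *liwormad > liwormat > riwormat > riwormot  (by final devoicing, unconditioned shift, vowel merger)
The regular Tadorar reflex would be 'riwormot', but the attested form is 'riwormod'. The correspondence is irregular, so they are not cognates (the Tadorar form has a different source).

no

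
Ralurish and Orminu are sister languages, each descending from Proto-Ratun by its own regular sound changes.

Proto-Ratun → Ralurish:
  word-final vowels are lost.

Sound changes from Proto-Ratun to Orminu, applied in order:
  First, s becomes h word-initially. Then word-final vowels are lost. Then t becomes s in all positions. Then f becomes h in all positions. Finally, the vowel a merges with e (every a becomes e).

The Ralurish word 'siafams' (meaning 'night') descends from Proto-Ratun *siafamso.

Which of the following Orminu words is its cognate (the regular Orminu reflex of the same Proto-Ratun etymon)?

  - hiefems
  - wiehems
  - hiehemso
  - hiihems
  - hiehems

hiehems

Orminu: start from *siafamso.
  rule 1 (debuccalisation): siafamso → hiafamso
  rule 2 (apocope): hiafamso → hiafams
  rule 3: no change — hiafams
  rule 4 (unconditioned shift): hiafams → hiahams
  rule 5 (vowel merger): hiahams → hiehems
  ⇒ Orminu hiehems
Among the options, 'hiehems' alone shows every Orminu change applied in order.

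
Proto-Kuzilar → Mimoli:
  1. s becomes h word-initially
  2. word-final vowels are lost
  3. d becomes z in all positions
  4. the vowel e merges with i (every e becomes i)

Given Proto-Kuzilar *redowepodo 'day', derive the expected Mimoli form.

rizowipoz

Mimoli: *redowepodo > redowepod > rezowepoz > rizowipoz  (by apocope, unconditioned shift, vowel merger)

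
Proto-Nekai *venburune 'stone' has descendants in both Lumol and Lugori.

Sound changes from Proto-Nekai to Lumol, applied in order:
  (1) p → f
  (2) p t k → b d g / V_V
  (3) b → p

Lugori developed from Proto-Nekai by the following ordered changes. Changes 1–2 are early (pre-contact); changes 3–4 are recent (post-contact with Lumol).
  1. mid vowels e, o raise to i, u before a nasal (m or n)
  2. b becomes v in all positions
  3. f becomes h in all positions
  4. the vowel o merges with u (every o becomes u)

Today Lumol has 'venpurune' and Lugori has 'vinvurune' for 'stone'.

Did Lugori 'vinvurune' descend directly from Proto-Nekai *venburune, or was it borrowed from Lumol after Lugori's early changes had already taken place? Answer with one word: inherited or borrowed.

inherited

If inherited, *venburune would pass through all of Lugori's changes:
Lugori: start from *venburune.
  rule 1 (pre-nasal raising): venburune → vinburune
  rule 2 (unconditioned shift): vinburune → vinvurune
  rule 3: no change — vinvurune
  rule 4: no change — vinvurune
  ⇒ Lugori vinvurune
If borrowed from Lumol 'venpurune' after the early changes, it would undergo only the recent ones:
  rule 3 (unconditioned shift): no change (venpurune)
  rule 4 (vowel merger): no change (venpurune)
  ⇒ as a loan: venpurune
Lugori 'vinvurune' matches the inherited outcome exactly, so it is an inherited cognate, not a loan.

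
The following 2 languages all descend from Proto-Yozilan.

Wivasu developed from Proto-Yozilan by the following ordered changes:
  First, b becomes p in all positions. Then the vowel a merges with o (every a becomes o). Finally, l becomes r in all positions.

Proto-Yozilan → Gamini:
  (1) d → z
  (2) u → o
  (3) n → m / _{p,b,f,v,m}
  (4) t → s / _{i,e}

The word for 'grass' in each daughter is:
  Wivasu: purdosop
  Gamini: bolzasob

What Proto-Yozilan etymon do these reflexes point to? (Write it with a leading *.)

Position 3: Wivasu has r, Gamini has l. Gamini preserves l here (none of its changes turn any other segment into l), so the proto-segment is *l.
Position 4: Wivasu has d, Gamini has z. Wivasu preserves d here (none of its changes turn any other segment into d), so the proto-segment is *d.
Position 5: Wivasu has o, Gamini has a. Gamini preserves a here (none of its changes turn any other segment into a), so the proto-segment is *a.
Continuing position by position gives *buldasob; check it forward:
Wivasu: *buldasob > puldasop > puldosop > purdosop  (by unconditioned shift, vowel merger, unconditioned shift)
Gamini: *buldasob
  buldasob → bulzasob   [unconditioned shift]
  bulzasob → bolzasob   [vowel merger]
  bolzasob (rule 3 does not apply)
  bolzasob (rule 4 does not apply)
  giving Gamini bolzasob.
No other proto-form is consistent with every reflex, so the reconstruction is *buldasob.

*buldasob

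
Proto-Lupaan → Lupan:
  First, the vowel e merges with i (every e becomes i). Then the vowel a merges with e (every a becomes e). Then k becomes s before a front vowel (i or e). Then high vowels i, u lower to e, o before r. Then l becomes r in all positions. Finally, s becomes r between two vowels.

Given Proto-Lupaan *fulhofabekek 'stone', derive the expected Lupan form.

Lupan: *fulhofabekek
  fulhofabekek → fulhofabikik   [vowel merger]
  fulhofabikik → fulhofebikik   [vowel merger]
  fulhofebikik → fulhofebisik   [palatalisation]
  fulhofebisik (rule 4 does not apply)
  fulhofebisik → furhofebisik   [unconditioned shift]
  furhofebisik → furhofebirik   [rhotacism]
  giving Lupan furhofebirik.

furhofebirik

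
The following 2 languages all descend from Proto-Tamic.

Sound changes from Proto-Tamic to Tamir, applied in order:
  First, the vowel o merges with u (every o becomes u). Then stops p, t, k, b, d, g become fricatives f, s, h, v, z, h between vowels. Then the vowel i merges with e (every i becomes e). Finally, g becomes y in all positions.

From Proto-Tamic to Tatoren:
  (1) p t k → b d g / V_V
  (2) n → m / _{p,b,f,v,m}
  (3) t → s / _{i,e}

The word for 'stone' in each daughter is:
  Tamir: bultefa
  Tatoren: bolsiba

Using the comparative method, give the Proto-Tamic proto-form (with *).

Position 6: Tamir has f, Tatoren has b. Taking the neighbouring segments as reconstructed: Tamir f could go back to *p or *f; Tatoren b could go back to *p or *b — the one source consistent with every daughter is *p.
Position 4: Tamir has t, Tatoren has s. Tamir preserves t here (none of its changes turn any other segment into t), so the proto-segment is *t.
Position 2: Tamir has u, Tatoren has o. Tatoren preserves o here (none of its changes turn any other segment into o), so the proto-segment is *o.
Verify the candidate proto-form against each daughter:
Tamir: *boltipa
  boltipa → bultipa   [vowel merger]
  bultipa → bultifa   [intervocalic lenition]
  bultifa → bultefa   [vowel merger]
  bultefa (rule 4 does not apply)
  giving Tamir bultefa.
Tatoren: *boltipa
  boltipa → boltiba   [intervocalic voicing]
  boltiba (rule 2 does not apply)
  boltiba → bolsiba   [palatalisation]
  giving Tatoren bolsiba.
*boltipa is the unique common source.

*boltipa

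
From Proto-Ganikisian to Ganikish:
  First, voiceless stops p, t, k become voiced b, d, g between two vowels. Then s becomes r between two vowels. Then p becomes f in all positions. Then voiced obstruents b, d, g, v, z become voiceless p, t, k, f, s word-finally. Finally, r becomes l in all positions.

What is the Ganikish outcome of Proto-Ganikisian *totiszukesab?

Ganikish: *totiszukesab > todiszugesab > todiszugerab > todiszugerap > todiszugelap  (by intervocalic voicing, rhotacism, final devoicing, unconditioned shift)

todiszugelap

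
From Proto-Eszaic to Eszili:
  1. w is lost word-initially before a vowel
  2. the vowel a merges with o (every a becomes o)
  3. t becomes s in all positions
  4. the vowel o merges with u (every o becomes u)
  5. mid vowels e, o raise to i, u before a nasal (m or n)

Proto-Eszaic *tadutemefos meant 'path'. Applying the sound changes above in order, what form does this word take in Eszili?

sudusimefus

Eszili: start from *tadutemefos.
  rule 1: no change — tadutemefos
  rule 2 (vowel merger): tadutemefos → todutemefos
  rule 3 (unconditioned shift): todutemefos → sodusemefos
  rule 4 (vowel merger): sodusemefos → sudusemefus
  rule 5 (pre-nasal raising): sudusemefus → sudusimefus
  ⇒ Eszili sudusimefus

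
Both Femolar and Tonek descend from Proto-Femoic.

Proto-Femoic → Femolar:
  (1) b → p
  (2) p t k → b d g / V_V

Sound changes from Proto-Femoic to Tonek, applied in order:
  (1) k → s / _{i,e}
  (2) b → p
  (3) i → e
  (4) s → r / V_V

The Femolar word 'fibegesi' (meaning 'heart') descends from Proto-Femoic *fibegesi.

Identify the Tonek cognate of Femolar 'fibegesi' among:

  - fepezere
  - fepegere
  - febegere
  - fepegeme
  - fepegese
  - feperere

Tonek: start from *fibegesi.
  rule 1: no change — fibegesi
  rule 2 (unconditioned shift): fibegesi → fipegesi
  rule 3 (vowel merger): fipegesi → fepegese
  rule 4 (rhotacism): fepegese → fepegere
  ⇒ Tonek fepegere
Among the options, 'fepegere' alone shows every Tonek change applied in order.

fepegere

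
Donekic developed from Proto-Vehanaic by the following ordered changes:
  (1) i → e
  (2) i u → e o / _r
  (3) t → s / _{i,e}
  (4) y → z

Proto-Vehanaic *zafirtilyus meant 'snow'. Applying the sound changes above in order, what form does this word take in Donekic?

Donekic: *zafirtilyus
  zafirtilyus → zafertelyus   [vowel merger]
  zafertelyus (rule 2 does not apply)
  zafertelyus → zaferselyus   [palatalisation]
  zaferselyus → zaferselzus   [unconditioned shift]
  giving Donekic zaferselzus.

zaferselzus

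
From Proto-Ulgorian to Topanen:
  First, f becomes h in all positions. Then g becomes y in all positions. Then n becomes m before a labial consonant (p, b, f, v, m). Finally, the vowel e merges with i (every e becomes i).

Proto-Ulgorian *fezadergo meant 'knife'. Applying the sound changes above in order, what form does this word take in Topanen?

hizadiryo

Topanen: start from *fezadergo.
  rule 1 (unconditioned shift): fezadergo → hezadergo
  rule 2 (unconditioned shift): hezadergo → hezaderyo
  rule 3: no change — hezaderyo
  rule 4 (vowel merger): hezaderyo → hizadiryo
  ⇒ Topanen hizadiryo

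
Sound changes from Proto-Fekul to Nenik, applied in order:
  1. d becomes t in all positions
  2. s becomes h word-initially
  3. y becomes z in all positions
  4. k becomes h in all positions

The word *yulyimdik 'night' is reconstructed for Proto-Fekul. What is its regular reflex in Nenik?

Nenik: *yulyimdik > yulyimtik > zulzimtik > zulzimtih  (by unconditioned shift, unconditioned shift, unconditioned shift)

zulzimtih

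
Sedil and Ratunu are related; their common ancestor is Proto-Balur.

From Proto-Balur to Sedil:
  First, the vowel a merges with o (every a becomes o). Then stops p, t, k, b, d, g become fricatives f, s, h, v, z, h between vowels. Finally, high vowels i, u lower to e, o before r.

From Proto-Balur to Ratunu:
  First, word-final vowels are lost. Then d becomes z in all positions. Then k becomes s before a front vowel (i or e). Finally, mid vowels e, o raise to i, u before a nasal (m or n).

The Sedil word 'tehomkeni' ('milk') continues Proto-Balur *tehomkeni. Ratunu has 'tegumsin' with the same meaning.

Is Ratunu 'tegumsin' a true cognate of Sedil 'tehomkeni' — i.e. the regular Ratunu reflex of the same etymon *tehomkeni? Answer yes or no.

no

Derive the expected Ratunu reflex of *tehomkeni:
Ratunu: start from *tehomkeni.
  rule 1 (apocope): tehomkeni → tehomken
  rule 2: no change — tehomken
  rule 3 (palatalisation): tehomken → tehomsen
  rule 4 (pre-nasal raising): tehomsen → tehumsin
  ⇒ Ratunu tehumsin
The regular Ratunu reflex would be 'tehumsin', but the attested form is 'tegumsin'. The correspondence is irregular, so they are not cognates (the Ratunu form has a different source).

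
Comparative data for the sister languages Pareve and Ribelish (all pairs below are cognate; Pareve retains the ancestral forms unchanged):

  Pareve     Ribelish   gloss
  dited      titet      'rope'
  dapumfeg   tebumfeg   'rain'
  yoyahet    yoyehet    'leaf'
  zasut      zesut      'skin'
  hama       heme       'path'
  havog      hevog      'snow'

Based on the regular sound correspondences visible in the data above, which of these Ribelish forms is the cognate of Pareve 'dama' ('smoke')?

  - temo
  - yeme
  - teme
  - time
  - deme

dapumfeg ~ tebumfeg — Pareve d corresponds to Ribelish t word-initially before a back vowel.
hama ~ heme — Pareve a corresponds to Ribelish e after a consonant, before a nasal.
hama ~ heme — Pareve a corresponds to Ribelish e word-finally.
Applying these to Pareve 'dama':
  dama → tama   (d→t word-initially before a back vowel)
  tama → tema   (a→e after a consonant, before a nasal)
  tema → teme   (a→e word-finally)
So the Ribelish cognate is 'teme'.

teme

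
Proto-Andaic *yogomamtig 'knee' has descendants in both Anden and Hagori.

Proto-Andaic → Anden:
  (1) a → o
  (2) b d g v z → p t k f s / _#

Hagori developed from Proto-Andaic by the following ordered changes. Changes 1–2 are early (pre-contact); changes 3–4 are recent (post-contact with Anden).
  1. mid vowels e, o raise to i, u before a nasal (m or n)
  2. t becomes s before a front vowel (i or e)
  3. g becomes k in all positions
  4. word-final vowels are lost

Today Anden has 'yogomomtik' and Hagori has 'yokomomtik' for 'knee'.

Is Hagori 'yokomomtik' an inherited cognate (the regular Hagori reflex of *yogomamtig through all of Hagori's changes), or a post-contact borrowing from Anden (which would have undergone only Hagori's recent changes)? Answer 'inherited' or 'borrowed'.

If inherited, *yogomamtig would pass through all of Hagori's changes:
Hagori: start from *yogomamtig.
  rule 1 (pre-nasal raising): yogomamtig → yogumamtig
  rule 2 (palatalisation): yogumamtig → yogumamsig
  rule 3 (unconditioned shift): yogumamsig → yokumamsik
  rule 4: no change — yokumamsik
  ⇒ Hagori yokumamsik
If borrowed from Anden 'yogomomtik' after the early changes, it would undergo only the recent ones:
  rule 3 (unconditioned shift): yogomomtik → yokomomtik
  rule 4 (apocope): no change (yokomomtik)
  ⇒ as a loan: yokomomtik
Hagori 'yokomomtik' matches the loan outcome 'yokomomtik', not the inherited 'yokumamsik' — it skipped the early Hagori changes, so it was borrowed from Anden.

borrowed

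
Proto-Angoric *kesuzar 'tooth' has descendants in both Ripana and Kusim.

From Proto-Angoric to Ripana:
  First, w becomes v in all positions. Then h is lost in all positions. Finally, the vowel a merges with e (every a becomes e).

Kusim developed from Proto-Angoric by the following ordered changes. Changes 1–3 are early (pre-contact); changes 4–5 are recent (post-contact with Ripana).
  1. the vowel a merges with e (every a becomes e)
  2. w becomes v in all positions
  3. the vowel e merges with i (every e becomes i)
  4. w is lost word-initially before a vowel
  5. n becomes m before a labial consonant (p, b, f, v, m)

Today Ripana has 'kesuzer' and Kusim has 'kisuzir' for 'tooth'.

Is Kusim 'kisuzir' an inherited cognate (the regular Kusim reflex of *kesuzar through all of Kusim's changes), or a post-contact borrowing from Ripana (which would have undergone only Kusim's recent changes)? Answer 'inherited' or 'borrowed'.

If inherited, *kesuzar would pass through all of Kusim's changes:
Kusim: start from *kesuzar.
  rule 1 (vowel merger): kesuzar → kesuzer
  rule 2: no change — kesuzer
  rule 3 (vowel merger): kesuzer → kisuzir
  rule 4: no change — kisuzir
  rule 5: no change — kisuzir
  ⇒ Kusim kisuzir
If borrowed from Ripana 'kesuzer' after the early changes, it would undergo only the recent ones:
  rule 4 (glide loss): no change (kesuzer)
  rule 5 (nasal place assimilation): no change (kesuzer)
  ⇒ as a loan: kesuzer
Kusim 'kisuzir' matches the inherited outcome exactly, so it is an inherited cognate, not a loan.

inherited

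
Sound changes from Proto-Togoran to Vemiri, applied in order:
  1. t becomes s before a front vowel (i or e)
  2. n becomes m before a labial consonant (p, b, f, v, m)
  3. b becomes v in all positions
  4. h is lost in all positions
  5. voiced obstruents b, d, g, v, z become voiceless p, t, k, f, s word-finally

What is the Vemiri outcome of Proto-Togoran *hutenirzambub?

usenirzamvuf

Vemiri: start from *hutenirzambub.
  rule 1 (palatalisation): hutenirzambub → husenirzambub
  rule 2: no change — husenirzambub
  rule 3 (unconditioned shift): husenirzambub → husenirzamvuv
  rule 4 (h-loss): husenirzamvuv → usenirzamvuv
  rule 5 (final devoicing): usenirzamvuv → usenirzamvuf
  ⇒ Vemiri usenirzamvuf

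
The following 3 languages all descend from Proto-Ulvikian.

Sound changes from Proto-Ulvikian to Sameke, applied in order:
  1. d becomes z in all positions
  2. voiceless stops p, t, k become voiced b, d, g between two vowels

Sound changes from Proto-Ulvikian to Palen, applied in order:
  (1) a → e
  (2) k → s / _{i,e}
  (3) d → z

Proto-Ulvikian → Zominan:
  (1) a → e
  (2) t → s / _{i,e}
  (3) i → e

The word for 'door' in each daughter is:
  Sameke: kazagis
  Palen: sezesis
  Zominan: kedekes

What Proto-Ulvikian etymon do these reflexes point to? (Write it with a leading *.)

Position 3: Sameke has z, Palen has z, Zominan has d. Zominan preserves d here (none of its changes turn any other segment into d), so the proto-segment is *d.
Position 1: Sameke has k, Palen has s, Zominan has k. Sameke preserves k here (none of its changes turn any other segment into k), so the proto-segment is *k.
Verify the candidate proto-form against each daughter:
Sameke: *kadakis
  kadakis → kazakis   [unconditioned shift]
  kazakis → kazagis   [intervocalic voicing]
  giving Sameke kazagis.
Palen: *kadakis
  kadakis → kedekis   [vowel merger]
  kedekis → sedesis   [palatalisation]
  sedesis → sezesis   [unconditioned shift]
  giving Palen sezesis.
Zominan: start from *kadakis.
  rule 1 (vowel merger): kadakis → kedekis
  rule 2: no change — kedekis
  rule 3 (vowel merger): kedekis → kedekes
  ⇒ Zominan kedekes
*kadakis is the unique common source.

*kadakis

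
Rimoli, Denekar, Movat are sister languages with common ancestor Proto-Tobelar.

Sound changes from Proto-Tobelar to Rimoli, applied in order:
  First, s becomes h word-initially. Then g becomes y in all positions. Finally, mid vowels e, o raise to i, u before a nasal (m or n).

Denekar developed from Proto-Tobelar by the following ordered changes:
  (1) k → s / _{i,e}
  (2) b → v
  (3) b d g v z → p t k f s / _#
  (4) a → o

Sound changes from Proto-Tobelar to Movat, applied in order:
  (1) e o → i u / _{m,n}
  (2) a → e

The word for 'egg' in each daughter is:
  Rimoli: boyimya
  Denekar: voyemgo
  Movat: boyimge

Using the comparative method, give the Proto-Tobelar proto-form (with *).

Position 4: Rimoli has i, Denekar has e, Movat has i. Denekar preserves e here (none of its changes turn any other segment into e), so the proto-segment is *e.
Position 1: Rimoli has b, Denekar has v, Movat has b. Rimoli preserves b here (none of its changes turn any other segment into b), so the proto-segment is *b.
Continuing position by position gives *boyemga; check it forward:
Rimoli: *boyemga
  boyemga (rule 1 does not apply)
  boyemga → boyemya   [unconditioned shift]
  boyemya → boyimya   [pre-nasal raising]
  giving Rimoli boyimya.
Denekar: *boyemga > voyemga > voyemgo  (by unconditioned shift, vowel merger)
Movat: start from *boyemga.
  rule 1 (pre-nasal raising): boyemga → boyimga
  rule 2 (vowel merger): boyimga → boyimge
  ⇒ Movat boyimge
Only *boyemga yields all of Rimoli boyimya, Denekar voyemgo, Movat boyimge.

*boyemga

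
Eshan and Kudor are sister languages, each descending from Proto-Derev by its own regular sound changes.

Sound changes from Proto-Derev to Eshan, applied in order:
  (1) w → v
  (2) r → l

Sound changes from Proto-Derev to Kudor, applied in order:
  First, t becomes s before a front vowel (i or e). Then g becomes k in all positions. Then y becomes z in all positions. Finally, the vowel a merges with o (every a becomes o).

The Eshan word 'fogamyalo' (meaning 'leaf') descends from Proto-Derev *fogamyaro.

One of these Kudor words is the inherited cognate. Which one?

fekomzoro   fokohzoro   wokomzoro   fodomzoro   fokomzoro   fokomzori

Kudor: start from *fogamyaro.
  rule 1: no change — fogamyaro
  rule 2 (unconditioned shift): fogamyaro → fokamyaro
  rule 3 (unconditioned shift): fokamyaro → fokamzaro
  rule 4 (vowel merger): fokamzaro → fokomzoro
  ⇒ Kudor fokomzoro
Among the options, 'fokomzoro' alone shows every Kudor change applied in order.

fokomzoro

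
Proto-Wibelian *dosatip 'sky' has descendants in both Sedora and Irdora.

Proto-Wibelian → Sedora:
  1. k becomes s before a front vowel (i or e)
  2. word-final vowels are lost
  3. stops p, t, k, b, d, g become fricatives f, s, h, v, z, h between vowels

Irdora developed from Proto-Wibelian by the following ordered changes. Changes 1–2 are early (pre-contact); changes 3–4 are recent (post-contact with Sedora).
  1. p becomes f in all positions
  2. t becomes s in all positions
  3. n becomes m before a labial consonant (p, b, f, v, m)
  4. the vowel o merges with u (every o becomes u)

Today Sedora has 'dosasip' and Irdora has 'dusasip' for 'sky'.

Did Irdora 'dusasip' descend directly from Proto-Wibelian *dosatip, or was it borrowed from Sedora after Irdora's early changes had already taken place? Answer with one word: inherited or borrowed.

If inherited, *dosatip would pass through all of Irdora's changes:
Irdora: *dosatip
  dosatip → dosatif   [unconditioned shift]
  dosatif → dosasif   [unconditioned shift]
  dosasif (rule 3 does not apply)
  dosasif → dusasif   [vowel merger]
  giving Irdora dusasif.
If borrowed from Sedora 'dosasip' after the early changes, it would undergo only the recent ones:
  rule 3 (nasal place assimilation): no change (dosasip)
  rule 4 (vowel merger): dosasip → dusasip
  ⇒ as a loan: dusasip
Irdora 'dusasip' matches the loan outcome 'dusasip', not the inherited 'dusasif' — it skipped the early Irdora changes, so it was borrowed from Sedora.

borrowed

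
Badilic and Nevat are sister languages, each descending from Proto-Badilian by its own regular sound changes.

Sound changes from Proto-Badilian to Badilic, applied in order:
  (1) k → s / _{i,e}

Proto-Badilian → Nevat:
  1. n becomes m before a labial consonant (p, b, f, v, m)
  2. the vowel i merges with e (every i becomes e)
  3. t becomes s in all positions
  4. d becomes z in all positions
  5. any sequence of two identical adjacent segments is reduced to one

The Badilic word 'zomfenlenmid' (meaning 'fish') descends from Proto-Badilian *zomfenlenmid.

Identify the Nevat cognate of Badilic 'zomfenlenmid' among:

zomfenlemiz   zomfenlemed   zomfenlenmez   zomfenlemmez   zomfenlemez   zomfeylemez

zomfenlemez

Nevat: *zomfenlenmid
  zomfenlenmid → zomfenlemmid   [nasal place assimilation]
  zomfenlemmid → zomfenlemmed   [vowel merger]
  zomfenlemmed (rule 3 does not apply)
  zomfenlemmed → zomfenlemmez   [unconditioned shift]
  zomfenlemmez → zomfenlemez   [degemination]
  giving Nevat zomfenlemez.
Only 'zomfenlemez' matches the regular Nevat development of *zomfenlenmid.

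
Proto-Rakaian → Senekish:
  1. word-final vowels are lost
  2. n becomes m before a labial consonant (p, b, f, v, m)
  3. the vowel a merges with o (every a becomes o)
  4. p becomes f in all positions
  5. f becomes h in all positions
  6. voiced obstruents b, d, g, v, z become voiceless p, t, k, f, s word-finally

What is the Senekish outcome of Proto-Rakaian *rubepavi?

rubehof

Senekish: *rubepavi
  rubepavi → rubepav   [apocope]
  rubepav (rule 2 does not apply)
  rubepav → rubepov   [vowel merger]
  rubepov → rubefov   [unconditioned shift]
  rubefov → rubehov   [unconditioned shift]
  rubehov → rubehof   [final devoicing]
  giving Senekish rubehof.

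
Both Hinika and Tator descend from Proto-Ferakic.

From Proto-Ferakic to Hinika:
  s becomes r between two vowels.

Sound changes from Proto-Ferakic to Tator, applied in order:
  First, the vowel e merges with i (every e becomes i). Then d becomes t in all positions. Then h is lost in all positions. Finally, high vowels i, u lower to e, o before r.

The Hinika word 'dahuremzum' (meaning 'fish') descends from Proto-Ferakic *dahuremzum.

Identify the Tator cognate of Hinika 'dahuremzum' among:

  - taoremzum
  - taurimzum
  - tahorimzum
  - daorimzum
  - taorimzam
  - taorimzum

Tator: start from *dahuremzum.
  rule 1 (vowel merger): dahuremzum → dahurimzum
  rule 2 (unconditioned shift): dahurimzum → tahurimzum
  rule 3 (h-loss): tahurimzum → taurimzum
  rule 4 (pre-rhotic lowering): taurimzum → taorimzum
  ⇒ Tator taorimzum
The other candidates each miss or misapply at least one Tator change.

taorimzum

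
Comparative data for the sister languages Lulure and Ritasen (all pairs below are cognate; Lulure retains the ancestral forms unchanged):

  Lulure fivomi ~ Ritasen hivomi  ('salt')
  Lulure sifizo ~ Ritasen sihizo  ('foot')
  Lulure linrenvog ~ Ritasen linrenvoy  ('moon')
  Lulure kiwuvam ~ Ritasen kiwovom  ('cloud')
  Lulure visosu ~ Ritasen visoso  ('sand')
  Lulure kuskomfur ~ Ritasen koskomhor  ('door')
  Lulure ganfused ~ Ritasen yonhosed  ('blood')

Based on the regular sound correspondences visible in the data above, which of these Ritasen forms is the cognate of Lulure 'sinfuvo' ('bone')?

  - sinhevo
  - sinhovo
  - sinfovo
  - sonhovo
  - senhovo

sinhovo

kuskomfur ~ koskomhor, ganfused ~ yonhosed — Lulure f corresponds to Ritasen h after a consonant, before a back vowel.
kiwuvam ~ kiwovom — Lulure u corresponds to Ritasen o after a consonant, before a labial obstruent.
Applying these to Lulure 'sinfuvo':
  sinfuvo → sinhuvo   (f→h after a consonant, before a back vowel)
  sinhuvo → sinhovo   (u→o after a consonant, before a labial obstruent)
So the Ritasen cognate is 'sinhovo'.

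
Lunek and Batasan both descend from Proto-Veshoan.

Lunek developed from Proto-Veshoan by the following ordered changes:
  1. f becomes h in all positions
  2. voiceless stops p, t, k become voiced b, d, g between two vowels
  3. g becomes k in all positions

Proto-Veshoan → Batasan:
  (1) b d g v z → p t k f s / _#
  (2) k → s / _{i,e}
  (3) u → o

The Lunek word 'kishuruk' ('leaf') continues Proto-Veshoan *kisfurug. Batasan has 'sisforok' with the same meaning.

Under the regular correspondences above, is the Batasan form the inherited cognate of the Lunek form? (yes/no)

Derive the expected Batasan reflex of *kisfurug:
Batasan: start from *kisfurug.
  rule 1 (final devoicing): kisfurug → kisfuruk
  rule 2 (palatalisation): kisfuruk → sisfuruk
  rule 3 (vowel merger): sisfuruk → sisforok
  ⇒ Batasan sisforok
Batasan 'sisforok' matches the regular reflex exactly, so the pair is cognate.

yes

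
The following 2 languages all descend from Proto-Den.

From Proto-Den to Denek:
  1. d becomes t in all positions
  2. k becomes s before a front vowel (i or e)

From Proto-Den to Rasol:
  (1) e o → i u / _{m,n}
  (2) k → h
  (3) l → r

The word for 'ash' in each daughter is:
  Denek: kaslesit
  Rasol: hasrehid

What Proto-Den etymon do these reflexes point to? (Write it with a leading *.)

*kaslekid

Position 4: Denek has l, Rasol has r. Denek preserves l here (none of its changes turn any other segment into l), so the proto-segment is *l.
Position 8: Denek has t, Rasol has d. Rasol preserves d here (none of its changes turn any other segment into d), so the proto-segment is *d.
This points to *kaslekid. Verify forward in each daughter:
Denek: start from *kaslekid.
  rule 1 (unconditioned shift): kaslekid → kaslekit
  rule 2 (palatalisation): kaslekit → kaslesit
  ⇒ Denek kaslesit
Rasol: start from *kaslekid.
  rule 1: no change — kaslekid
  rule 2 (unconditioned shift): kaslekid → haslehid
  rule 3 (unconditioned shift): haslehid → hasrehid
  ⇒ Rasol hasrehid
Only *kaslekid yields all of Denek kaslesit, Rasol hasrehid.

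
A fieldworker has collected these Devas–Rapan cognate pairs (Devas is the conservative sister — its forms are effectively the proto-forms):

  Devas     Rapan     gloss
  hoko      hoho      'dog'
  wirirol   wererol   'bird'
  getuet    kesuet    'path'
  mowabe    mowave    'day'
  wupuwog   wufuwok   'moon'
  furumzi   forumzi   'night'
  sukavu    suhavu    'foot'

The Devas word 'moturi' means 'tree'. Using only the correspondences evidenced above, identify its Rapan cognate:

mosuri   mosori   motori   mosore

getuet ~ kesuet — Devas t corresponds to Rapan s between vowels (before a back vowel).
furumzi ~ forumzi — Devas u corresponds to Rapan o after a consonant, before r.
Applying these to Devas 'moturi':
  moturi → mosuri   (t→s between vowels (before a back vowel))
  mosuri → mosori   (u→o after a consonant, before r)
So the Rapan cognate is 'mosori'.

mosori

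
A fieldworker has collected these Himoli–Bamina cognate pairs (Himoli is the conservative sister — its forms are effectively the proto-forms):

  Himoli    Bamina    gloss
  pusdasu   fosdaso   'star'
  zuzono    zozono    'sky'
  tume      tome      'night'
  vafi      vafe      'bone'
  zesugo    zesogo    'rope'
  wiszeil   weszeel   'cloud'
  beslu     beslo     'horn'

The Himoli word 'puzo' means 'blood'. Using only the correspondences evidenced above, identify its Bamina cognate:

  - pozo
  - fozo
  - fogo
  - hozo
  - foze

fozo

pusdasu ~ fosdaso — Himoli p corresponds to Bamina f word-initially before a back vowel.
pusdasu ~ fosdaso, zuzono ~ zozono — Himoli u corresponds to Bamina o after a consonant, before a consonant other than r, m, n, p, b, f, v.
Applying these to Himoli 'puzo':
  puzo → fuzo   (p→f word-initially before a back vowel)
  fuzo → fozo   (u→o after a consonant, before a consonant other than r, m, n, p, b, f, v)
So the Bamina cognate is 'fozo'.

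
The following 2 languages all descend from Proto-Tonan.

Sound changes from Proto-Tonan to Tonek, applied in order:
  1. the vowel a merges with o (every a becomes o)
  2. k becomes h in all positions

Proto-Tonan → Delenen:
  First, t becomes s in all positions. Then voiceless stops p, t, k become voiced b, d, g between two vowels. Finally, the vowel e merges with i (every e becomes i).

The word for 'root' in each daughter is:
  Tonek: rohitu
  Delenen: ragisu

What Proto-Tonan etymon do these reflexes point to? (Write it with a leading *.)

*rakitu

Position 5: Tonek has t, Delenen has s. Tonek preserves t here (none of its changes turn any other segment into t), so the proto-segment is *t.
Position 3: Tonek has h, Delenen has g. Taking the neighbouring segments as reconstructed: Tonek h could go back to *k or *h; Delenen g could go back to *k or *g — the one source consistent with every daughter is *k.
Verify the candidate proto-form against each daughter:
Tonek: *rakitu
  rakitu → rokitu   [vowel merger]
  rokitu → rohitu   [unconditioned shift]
  giving Tonek rohitu.
Delenen: *rakitu
  rakitu → rakisu   [unconditioned shift]
  rakisu → ragisu   [intervocalic voicing]
  ragisu (rule 3 does not apply)
  giving Delenen ragisu.
No other proto-form is consistent with every reflex, so the reconstruction is *rakitu.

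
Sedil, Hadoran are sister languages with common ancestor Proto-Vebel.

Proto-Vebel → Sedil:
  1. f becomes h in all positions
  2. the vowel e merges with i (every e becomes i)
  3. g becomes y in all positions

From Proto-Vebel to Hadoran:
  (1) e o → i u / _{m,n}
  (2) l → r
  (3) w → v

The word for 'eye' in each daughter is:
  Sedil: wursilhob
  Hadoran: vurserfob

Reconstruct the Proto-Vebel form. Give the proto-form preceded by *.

*wurselfob

Position 6: Sedil has l, Hadoran has r. Sedil preserves l here (none of its changes turn any other segment into l), so the proto-segment is *l.
Position 7: Sedil has h, Hadoran has f. Hadoran preserves f here (none of its changes turn any other segment into f), so the proto-segment is *f.
Verify the candidate proto-form against each daughter:
Sedil: start from *wurselfob.
  rule 1 (unconditioned shift): wurselfob → wurselhob
  rule 2 (vowel merger): wurselhob → wursilhob
  rule 3: no change — wursilhob
  ⇒ Sedil wursilhob
Hadoran: *wurselfob
  wurselfob (rule 1 does not apply)
  wurselfob → wurserfob   [unconditioned shift]
  wurserfob → vurserfob   [unconditioned shift]
  giving Hadoran vurserfob.
*wurselfob is the unique common source.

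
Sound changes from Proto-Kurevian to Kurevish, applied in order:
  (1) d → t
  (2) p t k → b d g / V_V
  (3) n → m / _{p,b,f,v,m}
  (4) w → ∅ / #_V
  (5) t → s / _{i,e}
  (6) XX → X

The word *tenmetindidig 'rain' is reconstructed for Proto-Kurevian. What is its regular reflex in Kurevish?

Kurevish: start from *tenmetindidig.
  rule 1 (unconditioned shift): tenmetindidig → tenmetintitig
  rule 2 (intervocalic voicing): tenmetintitig → tenmedintidig
  rule 3 (nasal place assimilation): tenmedintidig → temmedintidig
  rule 4: no change — temmedintidig
  rule 5 (palatalisation): temmedintidig → semmedinsidig
  rule 6 (degemination): semmedinsidig → semedinsidig
  ⇒ Kurevish semedinsidig

semedinsidig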